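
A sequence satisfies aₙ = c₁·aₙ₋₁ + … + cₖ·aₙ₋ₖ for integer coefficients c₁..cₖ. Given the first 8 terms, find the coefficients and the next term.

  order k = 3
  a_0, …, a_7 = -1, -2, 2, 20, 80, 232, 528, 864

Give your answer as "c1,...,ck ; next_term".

4,-4,-4 ; 416

  a_3 = 4·2 + -4·-2 + -4·-1 = 20
  a_4 = 4·20 + -4·2 + -4·-2 = 80
  a_5 = 4·80 + -4·20 + -4·2 = 232
  a_6 = 4·232 + -4·80 + -4·20 = 528
  a_7 = 4·528 + -4·232 + -4·80 = 864
  a_8 = 4·864 + -4·528 + -4·232 = 416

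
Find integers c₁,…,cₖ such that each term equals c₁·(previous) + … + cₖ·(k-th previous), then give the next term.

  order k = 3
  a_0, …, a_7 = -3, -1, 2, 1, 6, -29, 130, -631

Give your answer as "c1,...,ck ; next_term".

  a_3 = -4·2 + 3·-1 + -4·-3 = 1
  a_4 = -4·1 + 3·2 + -4·-1 = 6
  a_5 = -4·6 + 3·1 + -4·2 = -29
  a_6 = -4·-29 + 3·6 + -4·1 = 130
  a_7 = -4·130 + 3·-29 + -4·6 = -631
  a_8 = -4·-631 + 3·130 + -4·-29 = 3030

-4,3,-4 ; 3030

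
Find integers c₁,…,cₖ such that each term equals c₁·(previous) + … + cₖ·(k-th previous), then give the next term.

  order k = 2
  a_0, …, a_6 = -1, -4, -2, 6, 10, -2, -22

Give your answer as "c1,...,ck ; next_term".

  a_2 = 1·-4 + -2·-1 = -2
  a_3 = 1·-2 + -2·-4 = 6
  a_4 = 1·6 + -2·-2 = 10
  a_5 = 1·10 + -2·6 = -2
  a_6 = 1·-2 + -2·10 = -22
  a_7 = 1·-22 + -2·-2 = -18

1,-2 ; -18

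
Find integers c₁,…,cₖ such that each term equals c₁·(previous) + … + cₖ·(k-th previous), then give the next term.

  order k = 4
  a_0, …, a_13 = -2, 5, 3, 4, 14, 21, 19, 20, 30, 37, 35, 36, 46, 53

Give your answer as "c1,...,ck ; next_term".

2,-2,2,-1 ; 51

  a_4 = 2·4 + -2·3 + 2·5 + -1·-2 = 14
  a_5 = 2·14 + -2·4 + 2·3 + -1·5 = 21
  a_6 = 2·21 + -2·14 + 2·4 + -1·3 = 19
  a_7 = 2·19 + -2·21 + 2·14 + -1·4 = 20
  a_8 = 2·20 + -2·19 + 2·21 + -1·14 = 30
  a_9 = 2·30 + -2·20 + 2·19 + -1·21 = 37
  a_10 = 2·37 + -2·30 + 2·20 + -1·19 = 35
  a_11 = 2·35 + -2·37 + 2·30 + -1·20 = 36
  a_12 = 2·36 + -2·35 + 2·37 + -1·30 = 46
  a_13 = 2·46 + -2·36 + 2·35 + -1·37 = 53
  a_14 = 2·53 + -2·46 + 2·36 + -1·35 = 51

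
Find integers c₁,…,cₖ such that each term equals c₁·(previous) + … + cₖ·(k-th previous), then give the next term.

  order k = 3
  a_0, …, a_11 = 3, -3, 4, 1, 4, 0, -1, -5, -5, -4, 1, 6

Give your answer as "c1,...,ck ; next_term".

  a_3 = 1·4 + 0·-3 + -1·3 = 1
  a_4 = 1·1 + 0·4 + -1·-3 = 4
  a_5 = 1·4 + 0·1 + -1·4 = 0
  a_6 = 1·0 + 0·4 + -1·1 = -1
  a_7 = 1·-1 + 0·0 + -1·4 = -5
  a_8 = 1·-5 + 0·-1 + -1·0 = -5
  a_9 = 1·-5 + 0·-5 + -1·-1 = -4
  a_10 = 1·-4 + 0·-5 + -1·-5 = 1
  a_11 = 1·1 + 0·-4 + -1·-5 = 6
  a_12 = 1·6 + 0·1 + -1·-4 = 10

1,0,-1 ; 10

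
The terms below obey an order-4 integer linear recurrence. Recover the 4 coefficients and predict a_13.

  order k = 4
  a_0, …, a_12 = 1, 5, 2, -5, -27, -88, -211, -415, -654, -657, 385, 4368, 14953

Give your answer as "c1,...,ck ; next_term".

3,-2,-1,-3 ; 37709

  a_4 = 3·-5 + -2·2 + -1·5 + -3·1 = -27
  a_5 = 3·-27 + -2·-5 + -1·2 + -3·5 = -88
  a_6 = 3·-88 + -2·-27 + -1·-5 + -3·2 = -211
  a_7 = 3·-211 + -2·-88 + -1·-27 + -3·-5 = -415
  a_8 = 3·-415 + -2·-211 + -1·-88 + -3·-27 = -654
  a_9 = 3·-654 + -2·-415 + -1·-211 + -3·-88 = -657
  a_10 = 3·-657 + -2·-654 + -1·-415 + -3·-211 = 385
  a_11 = 3·385 + -2·-657 + -1·-654 + -3·-415 = 4368
  a_12 = 3·4368 + -2·385 + -1·-657 + -3·-654 = 14953
  a_13 = 3·14953 + -2·4368 + -1·385 + -3·-657 = 37709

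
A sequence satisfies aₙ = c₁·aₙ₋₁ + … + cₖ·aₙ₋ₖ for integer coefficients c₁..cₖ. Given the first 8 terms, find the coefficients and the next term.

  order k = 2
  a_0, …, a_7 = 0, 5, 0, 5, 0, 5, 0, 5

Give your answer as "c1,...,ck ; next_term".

0,1 ; 0

  a_2 = 0·5 + 1·0 = 0
  a_3 = 0·0 + 1·5 = 5
  a_4 = 0·5 + 1·0 = 0
  a_5 = 0·0 + 1·5 = 5
  a_6 = 0·5 + 1·0 = 0
  a_7 = 0·0 + 1·5 = 5
  a_8 = 0·5 + 1·0 = 0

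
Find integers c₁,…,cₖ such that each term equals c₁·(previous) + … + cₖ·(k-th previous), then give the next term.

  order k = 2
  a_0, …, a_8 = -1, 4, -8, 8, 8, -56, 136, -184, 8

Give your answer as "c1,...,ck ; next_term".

  a_2 = -3·4 + -4·-1 = -8
  a_3 = -3·-8 + -4·4 = 8
  a_4 = -3·8 + -4·-8 = 8
  a_5 = -3·8 + -4·8 = -56
  a_6 = -3·-56 + -4·8 = 136
  a_7 = -3·136 + -4·-56 = -184
  a_8 = -3·-184 + -4·136 = 8
  a_9 = -3·8 + -4·-184 = 712

-3,-4 ; 712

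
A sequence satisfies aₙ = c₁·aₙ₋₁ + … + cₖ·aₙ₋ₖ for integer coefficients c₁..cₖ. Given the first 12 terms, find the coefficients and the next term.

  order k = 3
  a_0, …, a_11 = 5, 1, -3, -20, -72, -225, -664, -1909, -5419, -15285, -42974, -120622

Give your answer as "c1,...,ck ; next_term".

  a_3 = 4·-3 + -3·1 + -1·5 = -20
  a_4 = 4·-20 + -3·-3 + -1·1 = -72
  a_5 = 4·-72 + -3·-20 + -1·-3 = -225
  a_6 = 4·-225 + -3·-72 + -1·-20 = -664
  a_7 = 4·-664 + -3·-225 + -1·-72 = -1909
  a_8 = 4·-1909 + -3·-664 + -1·-225 = -5419
  a_9 = 4·-5419 + -3·-1909 + -1·-664 = -15285
  a_10 = 4·-15285 + -3·-5419 + -1·-1909 = -42974
  a_11 = 4·-42974 + -3·-15285 + -1·-5419 = -120622
  a_12 = 4·-120622 + -3·-42974 + -1·-15285 = -338281

4,-3,-1 ; -338281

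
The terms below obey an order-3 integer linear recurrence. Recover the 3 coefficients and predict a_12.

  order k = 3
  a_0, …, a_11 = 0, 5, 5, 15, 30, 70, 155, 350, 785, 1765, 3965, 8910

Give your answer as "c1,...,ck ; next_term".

  a_3 = 2·5 + 1·5 + -1·0 = 15
  a_4 = 2·15 + 1·5 + -1·5 = 30
  a_5 = 2·30 + 1·15 + -1·5 = 70
  a_6 = 2·70 + 1·30 + -1·15 = 155
  a_7 = 2·155 + 1·70 + -1·30 = 350
  a_8 = 2·350 + 1·155 + -1·70 = 785
  a_9 = 2·785 + 1·350 + -1·155 = 1765
  a_10 = 2·1765 + 1·785 + -1·350 = 3965
  a_11 = 2·3965 + 1·1765 + -1·785 = 8910
  a_12 = 2·8910 + 1·3965 + -1·1765 = 20020

2,1,-1 ; 20020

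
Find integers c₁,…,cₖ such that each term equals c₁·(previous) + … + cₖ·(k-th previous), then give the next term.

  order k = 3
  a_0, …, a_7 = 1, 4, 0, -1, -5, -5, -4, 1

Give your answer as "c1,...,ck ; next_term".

  a_3 = 1·0 + 0·4 + -1·1 = -1
  a_4 = 1·-1 + 0·0 + -1·4 = -5
  a_5 = 1·-5 + 0·-1 + -1·0 = -5
  a_6 = 1·-5 + 0·-5 + -1·-1 = -4
  a_7 = 1·-4 + 0·-5 + -1·-5 = 1
  a_8 = 1·1 + 0·-4 + -1·-5 = 6

1,0,-1 ; 6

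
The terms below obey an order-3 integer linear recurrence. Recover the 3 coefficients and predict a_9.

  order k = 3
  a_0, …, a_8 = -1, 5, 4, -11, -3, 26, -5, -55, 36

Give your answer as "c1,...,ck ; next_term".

  a_3 = 0·4 + -2·5 + 1·-1 = -11
  a_4 = 0·-11 + -2·4 + 1·5 = -3
  a_5 = 0·-3 + -2·-11 + 1·4 = 26
  a_6 = 0·26 + -2·-3 + 1·-11 = -5
  a_7 = 0·-5 + -2·26 + 1·-3 = -55
  a_8 = 0·-55 + -2·-5 + 1·26 = 36
  a_9 = 0·36 + -2·-55 + 1·-5 = 105

0,-2,1 ; 105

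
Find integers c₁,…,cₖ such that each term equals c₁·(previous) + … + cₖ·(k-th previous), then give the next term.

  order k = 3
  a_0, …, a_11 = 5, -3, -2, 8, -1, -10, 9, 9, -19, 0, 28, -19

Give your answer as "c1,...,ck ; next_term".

  a_3 = 0·-2 + -1·-3 + 1·5 = 8
  a_4 = 0·8 + -1·-2 + 1·-3 = -1
  a_5 = 0·-1 + -1·8 + 1·-2 = -10
  a_6 = 0·-10 + -1·-1 + 1·8 = 9
  a_7 = 0·9 + -1·-10 + 1·-1 = 9
  a_8 = 0·9 + -1·9 + 1·-10 = -19
  a_9 = 0·-19 + -1·9 + 1·9 = 0
  a_10 = 0·0 + -1·-19 + 1·9 = 28
  a_11 = 0·28 + -1·0 + 1·-19 = -19
  a_12 = 0·-19 + -1·28 + 1·0 = -28

0,-1,1 ; -28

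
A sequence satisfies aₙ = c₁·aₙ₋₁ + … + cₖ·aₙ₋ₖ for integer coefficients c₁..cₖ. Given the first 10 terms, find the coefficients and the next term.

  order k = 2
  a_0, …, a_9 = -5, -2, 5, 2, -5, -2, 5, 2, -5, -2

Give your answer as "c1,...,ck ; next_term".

0,-1 ; 5

  a_2 = 0·-2 + -1·-5 = 5
  a_3 = 0·5 + -1·-2 = 2
  a_4 = 0·2 + -1·5 = -5
  a_5 = 0·-5 + -1·2 = -2
  a_6 = 0·-2 + -1·-5 = 5
  a_7 = 0·5 + -1·-2 = 2
  a_8 = 0·2 + -1·5 = -5
  a_9 = 0·-5 + -1·2 = -2
  a_10 = 0·-2 + -1·-5 = 5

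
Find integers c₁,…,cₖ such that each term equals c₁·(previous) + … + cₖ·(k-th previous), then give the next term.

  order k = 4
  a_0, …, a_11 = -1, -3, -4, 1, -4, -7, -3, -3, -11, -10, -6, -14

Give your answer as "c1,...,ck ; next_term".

0,0,1,1 ; -21

  a_4 = 0·1 + 0·-4 + 1·-3 + 1·-1 = -4
  a_5 = 0·-4 + 0·1 + 1·-4 + 1·-3 = -7
  a_6 = 0·-7 + 0·-4 + 1·1 + 1·-4 = -3
  a_7 = 0·-3 + 0·-7 + 1·-4 + 1·1 = -3
  a_8 = 0·-3 + 0·-3 + 1·-7 + 1·-4 = -11
  a_9 = 0·-11 + 0·-3 + 1·-3 + 1·-7 = -10
  a_10 = 0·-10 + 0·-11 + 1·-3 + 1·-3 = -6
  a_11 = 0·-6 + 0·-10 + 1·-11 + 1·-3 = -14
  a_12 = 0·-14 + 0·-6 + 1·-10 + 1·-11 = -21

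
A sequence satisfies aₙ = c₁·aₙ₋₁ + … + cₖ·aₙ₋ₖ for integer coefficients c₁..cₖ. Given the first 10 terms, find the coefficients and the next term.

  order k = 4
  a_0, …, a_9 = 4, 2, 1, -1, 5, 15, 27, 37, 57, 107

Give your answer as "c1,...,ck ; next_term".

  a_4 = 2·-1 + -1·1 + 0·2 + 2·4 = 5
  a_5 = 2·5 + -1·-1 + 0·1 + 2·2 = 15
  a_6 = 2·15 + -1·5 + 0·-1 + 2·1 = 27
  a_7 = 2·27 + -1·15 + 0·5 + 2·-1 = 37
  a_8 = 2·37 + -1·27 + 0·15 + 2·5 = 57
  a_9 = 2·57 + -1·37 + 0·27 + 2·15 = 107
  a_10 = 2·107 + -1·57 + 0·37 + 2·27 = 211

2,-1,0,2 ; 211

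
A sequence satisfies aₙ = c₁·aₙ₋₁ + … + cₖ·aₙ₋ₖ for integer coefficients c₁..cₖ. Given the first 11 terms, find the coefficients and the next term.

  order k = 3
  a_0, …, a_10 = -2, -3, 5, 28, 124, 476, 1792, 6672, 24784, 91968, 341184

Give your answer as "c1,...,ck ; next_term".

4,0,-4 ; 1265600

  a_3 = 4·5 + 0·-3 + -4·-2 = 28
  a_4 = 4·28 + 0·5 + -4·-3 = 124
  a_5 = 4·124 + 0·28 + -4·5 = 476
  a_6 = 4·476 + 0·124 + -4·28 = 1792
  a_7 = 4·1792 + 0·476 + -4·124 = 6672
  a_8 = 4·6672 + 0·1792 + -4·476 = 24784
  a_9 = 4·24784 + 0·6672 + -4·1792 = 91968
  a_10 = 4·91968 + 0·24784 + -4·6672 = 341184
  a_11 = 4·341184 + 0·91968 + -4·24784 = 1265600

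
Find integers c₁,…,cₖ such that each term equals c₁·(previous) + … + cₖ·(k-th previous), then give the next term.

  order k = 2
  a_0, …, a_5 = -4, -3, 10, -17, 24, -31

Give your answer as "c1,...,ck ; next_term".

  a_2 = -2·-3 + -1·-4 = 10
  a_3 = -2·10 + -1·-3 = -17
  a_4 = -2·-17 + -1·10 = 24
  a_5 = -2·24 + -1·-17 = -31
  a_6 = -2·-31 + -1·24 = 38

-2,-1 ; 38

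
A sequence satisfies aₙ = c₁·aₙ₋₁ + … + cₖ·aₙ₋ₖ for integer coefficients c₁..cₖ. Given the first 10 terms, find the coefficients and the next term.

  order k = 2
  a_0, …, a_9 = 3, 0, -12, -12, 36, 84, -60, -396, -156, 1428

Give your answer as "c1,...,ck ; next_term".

  a_2 = 1·0 + -4·3 = -12
  a_3 = 1·-12 + -4·0 = -12
  a_4 = 1·-12 + -4·-12 = 36
  a_5 = 1·36 + -4·-12 = 84
  a_6 = 1·84 + -4·36 = -60
  a_7 = 1·-60 + -4·84 = -396
  a_8 = 1·-396 + -4·-60 = -156
  a_9 = 1·-156 + -4·-396 = 1428
  a_10 = 1·1428 + -4·-156 = 2052

1,-4 ; 2052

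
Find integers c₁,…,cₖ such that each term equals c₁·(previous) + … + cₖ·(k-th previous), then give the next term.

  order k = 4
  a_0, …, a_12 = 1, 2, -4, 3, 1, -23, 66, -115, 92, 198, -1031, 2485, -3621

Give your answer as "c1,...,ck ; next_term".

  a_4 = -2·3 + -1·-4 + 3·2 + -3·1 = 1
  a_5 = -2·1 + -1·3 + 3·-4 + -3·2 = -23
  a_6 = -2·-23 + -1·1 + 3·3 + -3·-4 = 66
  a_7 = -2·66 + -1·-23 + 3·1 + -3·3 = -115
  a_8 = -2·-115 + -1·66 + 3·-23 + -3·1 = 92
  a_9 = -2·92 + -1·-115 + 3·66 + -3·-23 = 198
  a_10 = -2·198 + -1·92 + 3·-115 + -3·66 = -1031
  a_11 = -2·-1031 + -1·198 + 3·92 + -3·-115 = 2485
  a_12 = -2·2485 + -1·-1031 + 3·198 + -3·92 = -3621
  a_13 = -2·-3621 + -1·2485 + 3·-1031 + -3·198 = 1070

-2,-1,3,-3 ; 1070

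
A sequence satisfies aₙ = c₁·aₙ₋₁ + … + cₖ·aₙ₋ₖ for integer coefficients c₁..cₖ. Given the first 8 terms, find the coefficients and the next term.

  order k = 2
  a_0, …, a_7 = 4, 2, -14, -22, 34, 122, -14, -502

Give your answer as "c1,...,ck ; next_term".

1,-4 ; -446

  a_2 = 1·2 + -4·4 = -14
  a_3 = 1·-14 + -4·2 = -22
  a_4 = 1·-22 + -4·-14 = 34
  a_5 = 1·34 + -4·-22 = 122
  a_6 = 1·122 + -4·34 = -14
  a_7 = 1·-14 + -4·122 = -502
  a_8 = 1·-502 + -4·-14 = -446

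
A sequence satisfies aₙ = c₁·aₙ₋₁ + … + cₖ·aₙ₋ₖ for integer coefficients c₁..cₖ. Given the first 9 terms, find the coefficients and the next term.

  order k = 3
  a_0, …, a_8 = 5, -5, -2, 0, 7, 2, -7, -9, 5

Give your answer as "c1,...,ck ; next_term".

0,-1,-1 ; 16

  a_3 = 0·-2 + -1·-5 + -1·5 = 0
  a_4 = 0·0 + -1·-2 + -1·-5 = 7
  a_5 = 0·7 + -1·0 + -1·-2 = 2
  a_6 = 0·2 + -1·7 + -1·0 = -7
  a_7 = 0·-7 + -1·2 + -1·7 = -9
  a_8 = 0·-9 + -1·-7 + -1·2 = 5
  a_9 = 0·5 + -1·-9 + -1·-7 = 16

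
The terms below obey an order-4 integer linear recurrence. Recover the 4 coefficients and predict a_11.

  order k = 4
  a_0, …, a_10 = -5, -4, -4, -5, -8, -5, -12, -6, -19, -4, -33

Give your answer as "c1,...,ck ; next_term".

-1,1,1,1 ; 4

  a_4 = -1·-5 + 1·-4 + 1·-4 + 1·-5 = -8
  a_5 = -1·-8 + 1·-5 + 1·-4 + 1·-4 = -5
  a_6 = -1·-5 + 1·-8 + 1·-5 + 1·-4 = -12
  a_7 = -1·-12 + 1·-5 + 1·-8 + 1·-5 = -6
  a_8 = -1·-6 + 1·-12 + 1·-5 + 1·-8 = -19
  a_9 = -1·-19 + 1·-6 + 1·-12 + 1·-5 = -4
  a_10 = -1·-4 + 1·-19 + 1·-6 + 1·-12 = -33
  a_11 = -1·-33 + 1·-4 + 1·-19 + 1·-6 = 4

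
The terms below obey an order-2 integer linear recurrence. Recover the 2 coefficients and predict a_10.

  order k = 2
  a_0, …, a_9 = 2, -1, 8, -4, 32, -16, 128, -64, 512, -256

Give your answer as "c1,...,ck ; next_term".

  a_2 = 0·-1 + 4·2 = 8
  a_3 = 0·8 + 4·-1 = -4
  a_4 = 0·-4 + 4·8 = 32
  a_5 = 0·32 + 4·-4 = -16
  a_6 = 0·-16 + 4·32 = 128
  a_7 = 0·128 + 4·-16 = -64
  a_8 = 0·-64 + 4·128 = 512
  a_9 = 0·512 + 4·-64 = -256
  a_10 = 0·-256 + 4·512 = 2048

0,4 ; 2048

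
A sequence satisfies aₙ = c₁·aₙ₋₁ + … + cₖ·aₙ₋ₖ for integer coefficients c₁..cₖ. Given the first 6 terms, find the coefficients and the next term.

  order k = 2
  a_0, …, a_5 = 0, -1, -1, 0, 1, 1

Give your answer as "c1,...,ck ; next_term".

  a_2 = 1·-1 + -1·0 = -1
  a_3 = 1·-1 + -1·-1 = 0
  a_4 = 1·0 + -1·-1 = 1
  a_5 = 1·1 + -1·0 = 1
  a_6 = 1·1 + -1·1 = 0

1,-1 ; 0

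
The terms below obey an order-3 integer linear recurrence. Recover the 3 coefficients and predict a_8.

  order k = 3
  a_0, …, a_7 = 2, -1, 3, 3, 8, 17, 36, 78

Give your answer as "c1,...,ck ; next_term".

  a_3 = 1·3 + 2·-1 + 1·2 = 3
  a_4 = 1·3 + 2·3 + 1·-1 = 8
  a_5 = 1·8 + 2·3 + 1·3 = 17
  a_6 = 1·17 + 2·8 + 1·3 = 36
  a_7 = 1·36 + 2·17 + 1·8 = 78
  a_8 = 1·78 + 2·36 + 1·17 = 167

1,2,1 ; 167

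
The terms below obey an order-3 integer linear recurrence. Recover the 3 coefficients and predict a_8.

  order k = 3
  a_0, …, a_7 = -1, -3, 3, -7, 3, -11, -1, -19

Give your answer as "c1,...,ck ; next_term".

  a_3 = 0·3 + 2·-3 + 1·-1 = -7
  a_4 = 0·-7 + 2·3 + 1·-3 = 3
  a_5 = 0·3 + 2·-7 + 1·3 = -11
  a_6 = 0·-11 + 2·3 + 1·-7 = -1
  a_7 = 0·-1 + 2·-11 + 1·3 = -19
  a_8 = 0·-19 + 2·-1 + 1·-11 = -13

0,2,1 ; -13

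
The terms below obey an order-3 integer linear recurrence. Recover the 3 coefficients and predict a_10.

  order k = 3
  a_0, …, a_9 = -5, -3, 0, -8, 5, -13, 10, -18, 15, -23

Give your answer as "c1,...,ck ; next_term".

-1,1,1 ; 20

  a_3 = -1·0 + 1·-3 + 1·-5 = -8
  a_4 = -1·-8 + 1·0 + 1·-3 = 5
  a_5 = -1·5 + 1·-8 + 1·0 = -13
  a_6 = -1·-13 + 1·5 + 1·-8 = 10
  a_7 = -1·10 + 1·-13 + 1·5 = -18
  a_8 = -1·-18 + 1·10 + 1·-13 = 15
  a_9 = -1·15 + 1·-18 + 1·10 = -23
  a_10 = -1·-23 + 1·15 + 1·-18 = 20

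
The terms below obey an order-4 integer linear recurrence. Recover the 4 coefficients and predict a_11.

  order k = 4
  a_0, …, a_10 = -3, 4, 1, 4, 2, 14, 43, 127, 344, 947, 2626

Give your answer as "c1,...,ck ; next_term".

  a_4 = 3·4 + -1·1 + 0·4 + 3·-3 = 2
  a_5 = 3·2 + -1·4 + 0·1 + 3·4 = 14
  a_6 = 3·14 + -1·2 + 0·4 + 3·1 = 43
  a_7 = 3·43 + -1·14 + 0·2 + 3·4 = 127
  a_8 = 3·127 + -1·43 + 0·14 + 3·2 = 344
  a_9 = 3·344 + -1·127 + 0·43 + 3·14 = 947
  a_10 = 3·947 + -1·344 + 0·127 + 3·43 = 2626
  a_11 = 3·2626 + -1·947 + 0·344 + 3·127 = 7312

3,-1,0,3 ; 7312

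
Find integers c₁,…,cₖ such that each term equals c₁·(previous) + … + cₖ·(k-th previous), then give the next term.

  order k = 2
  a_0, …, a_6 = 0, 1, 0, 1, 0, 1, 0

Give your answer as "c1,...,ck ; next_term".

  a_2 = 0·1 + 1·0 = 0
  a_3 = 0·0 + 1·1 = 1
  a_4 = 0·1 + 1·0 = 0
  a_5 = 0·0 + 1·1 = 1
  a_6 = 0·1 + 1·0 = 0
  a_7 = 0·0 + 1·1 = 1

0,1 ; 1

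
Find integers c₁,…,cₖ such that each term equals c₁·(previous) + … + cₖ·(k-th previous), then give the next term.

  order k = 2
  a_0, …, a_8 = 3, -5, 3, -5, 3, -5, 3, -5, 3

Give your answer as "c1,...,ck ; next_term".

0,1 ; -5

  a_2 = 0·-5 + 1·3 = 3
  a_3 = 0·3 + 1·-5 = -5
  a_4 = 0·-5 + 1·3 = 3
  a_5 = 0·3 + 1·-5 = -5
  a_6 = 0·-5 + 1·3 = 3
  a_7 = 0·3 + 1·-5 = -5
  a_8 = 0·-5 + 1·3 = 3
  a_9 = 0·3 + 1·-5 = -5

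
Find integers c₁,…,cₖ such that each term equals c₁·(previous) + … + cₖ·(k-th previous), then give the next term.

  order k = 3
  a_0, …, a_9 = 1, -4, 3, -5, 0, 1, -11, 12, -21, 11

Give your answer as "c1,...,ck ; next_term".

-1,1,2 ; -8

  a_3 = -1·3 + 1·-4 + 2·1 = -5
  a_4 = -1·-5 + 1·3 + 2·-4 = 0
  a_5 = -1·0 + 1·-5 + 2·3 = 1
  a_6 = -1·1 + 1·0 + 2·-5 = -11
  a_7 = -1·-11 + 1·1 + 2·0 = 12
  a_8 = -1·12 + 1·-11 + 2·1 = -21
  a_9 = -1·-21 + 1·12 + 2·-11 = 11
  a_10 = -1·11 + 1·-21 + 2·12 = -8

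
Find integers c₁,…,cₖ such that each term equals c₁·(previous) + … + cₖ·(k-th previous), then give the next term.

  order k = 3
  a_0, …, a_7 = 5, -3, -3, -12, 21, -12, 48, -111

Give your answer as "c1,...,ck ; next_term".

-1,0,-3 ; 147

  a_3 = -1·-3 + 0·-3 + -3·5 = -12
  a_4 = -1·-12 + 0·-3 + -3·-3 = 21
  a_5 = -1·21 + 0·-12 + -3·-3 = -12
  a_6 = -1·-12 + 0·21 + -3·-12 = 48
  a_7 = -1·48 + 0·-12 + -3·21 = -111
  a_8 = -1·-111 + 0·48 + -3·-12 = 147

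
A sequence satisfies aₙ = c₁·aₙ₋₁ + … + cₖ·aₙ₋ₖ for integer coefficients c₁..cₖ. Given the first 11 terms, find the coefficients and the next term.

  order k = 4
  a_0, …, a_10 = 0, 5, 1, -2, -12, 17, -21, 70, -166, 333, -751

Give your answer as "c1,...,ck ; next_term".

  a_4 = -1·-2 + 1·1 + -3·5 + 2·0 = -12
  a_5 = -1·-12 + 1·-2 + -3·1 + 2·5 = 17
  a_6 = -1·17 + 1·-12 + -3·-2 + 2·1 = -21
  a_7 = -1·-21 + 1·17 + -3·-12 + 2·-2 = 70
  a_8 = -1·70 + 1·-21 + -3·17 + 2·-12 = -166
  a_9 = -1·-166 + 1·70 + -3·-21 + 2·17 = 333
  a_10 = -1·333 + 1·-166 + -3·70 + 2·-21 = -751
  a_11 = -1·-751 + 1·333 + -3·-166 + 2·70 = 1722

-1,1,-3,2 ; 1722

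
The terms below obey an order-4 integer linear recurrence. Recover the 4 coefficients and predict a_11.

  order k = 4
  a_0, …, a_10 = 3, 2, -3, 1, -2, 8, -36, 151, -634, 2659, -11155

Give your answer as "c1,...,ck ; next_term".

-4,1,1,1 ; 46796

  a_4 = -4·1 + 1·-3 + 1·2 + 1·3 = -2
  a_5 = -4·-2 + 1·1 + 1·-3 + 1·2 = 8
  a_6 = -4·8 + 1·-2 + 1·1 + 1·-3 = -36
  a_7 = -4·-36 + 1·8 + 1·-2 + 1·1 = 151
  a_8 = -4·151 + 1·-36 + 1·8 + 1·-2 = -634
  a_9 = -4·-634 + 1·151 + 1·-36 + 1·8 = 2659
  a_10 = -4·2659 + 1·-634 + 1·151 + 1·-36 = -11155
  a_11 = -4·-11155 + 1·2659 + 1·-634 + 1·151 = 46796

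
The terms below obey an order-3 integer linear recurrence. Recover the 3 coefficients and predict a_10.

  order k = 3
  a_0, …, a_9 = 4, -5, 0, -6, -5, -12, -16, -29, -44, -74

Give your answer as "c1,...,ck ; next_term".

0,2,1 ; -117

  a_3 = 0·0 + 2·-5 + 1·4 = -6
  a_4 = 0·-6 + 2·0 + 1·-5 = -5
  a_5 = 0·-5 + 2·-6 + 1·0 = -12
  a_6 = 0·-12 + 2·-5 + 1·-6 = -16
  a_7 = 0·-16 + 2·-12 + 1·-5 = -29
  a_8 = 0·-29 + 2·-16 + 1·-12 = -44
  a_9 = 0·-44 + 2·-29 + 1·-16 = -74
  a_10 = 0·-74 + 2·-44 + 1·-29 = -117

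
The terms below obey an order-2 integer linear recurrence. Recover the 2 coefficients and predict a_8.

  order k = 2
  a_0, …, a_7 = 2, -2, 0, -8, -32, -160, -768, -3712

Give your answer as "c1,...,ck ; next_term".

  a_2 = 4·-2 + 4·2 = 0
  a_3 = 4·0 + 4·-2 = -8
  a_4 = 4·-8 + 4·0 = -32
  a_5 = 4·-32 + 4·-8 = -160
  a_6 = 4·-160 + 4·-32 = -768
  a_7 = 4·-768 + 4·-160 = -3712
  a_8 = 4·-3712 + 4·-768 = -17920

4,4 ; -17920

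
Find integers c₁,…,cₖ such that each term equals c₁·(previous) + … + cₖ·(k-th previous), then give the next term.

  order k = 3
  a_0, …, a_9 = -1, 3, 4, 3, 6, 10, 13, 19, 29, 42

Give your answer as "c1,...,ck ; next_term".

1,0,1 ; 61

  a_3 = 1·4 + 0·3 + 1·-1 = 3
  a_4 = 1·3 + 0·4 + 1·3 = 6
  a_5 = 1·6 + 0·3 + 1·4 = 10
  a_6 = 1·10 + 0·6 + 1·3 = 13
  a_7 = 1·13 + 0·10 + 1·6 = 19
  a_8 = 1·19 + 0·13 + 1·10 = 29
  a_9 = 1·29 + 0·19 + 1·13 = 42
  a_10 = 1·42 + 0·29 + 1·19 = 61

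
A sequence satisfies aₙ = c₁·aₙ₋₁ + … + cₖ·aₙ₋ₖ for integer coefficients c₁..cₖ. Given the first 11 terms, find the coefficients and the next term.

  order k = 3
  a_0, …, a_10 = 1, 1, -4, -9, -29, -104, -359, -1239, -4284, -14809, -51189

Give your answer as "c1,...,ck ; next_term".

3,1,2 ; -176944

  a_3 = 3·-4 + 1·1 + 2·1 = -9
  a_4 = 3·-9 + 1·-4 + 2·1 = -29
  a_5 = 3·-29 + 1·-9 + 2·-4 = -104
  a_6 = 3·-104 + 1·-29 + 2·-9 = -359
  a_7 = 3·-359 + 1·-104 + 2·-29 = -1239
  a_8 = 3·-1239 + 1·-359 + 2·-104 = -4284
  a_9 = 3·-4284 + 1·-1239 + 2·-359 = -14809
  a_10 = 3·-14809 + 1·-4284 + 2·-1239 = -51189
  a_11 = 3·-51189 + 1·-14809 + 2·-4284 = -176944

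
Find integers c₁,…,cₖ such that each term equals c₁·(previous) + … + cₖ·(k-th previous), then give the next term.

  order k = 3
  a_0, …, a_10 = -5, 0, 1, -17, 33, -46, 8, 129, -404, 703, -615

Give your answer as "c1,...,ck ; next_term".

-2,-1,3 ; -685

  a_3 = -2·1 + -1·0 + 3·-5 = -17
  a_4 = -2·-17 + -1·1 + 3·0 = 33
  a_5 = -2·33 + -1·-17 + 3·1 = -46
  a_6 = -2·-46 + -1·33 + 3·-17 = 8
  a_7 = -2·8 + -1·-46 + 3·33 = 129
  a_8 = -2·129 + -1·8 + 3·-46 = -404
  a_9 = -2·-404 + -1·129 + 3·8 = 703
  a_10 = -2·703 + -1·-404 + 3·129 = -615
  a_11 = -2·-615 + -1·703 + 3·-404 = -685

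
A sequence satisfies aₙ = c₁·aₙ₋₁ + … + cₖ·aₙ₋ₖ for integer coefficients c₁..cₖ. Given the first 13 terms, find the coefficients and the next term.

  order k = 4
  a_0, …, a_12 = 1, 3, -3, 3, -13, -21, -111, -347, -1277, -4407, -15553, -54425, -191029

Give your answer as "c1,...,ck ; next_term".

3,3,-4,-1 ; -669743

  a_4 = 3·3 + 3·-3 + -4·3 + -1·1 = -13
  a_5 = 3·-13 + 3·3 + -4·-3 + -1·3 = -21
  a_6 = 3·-21 + 3·-13 + -4·3 + -1·-3 = -111
  a_7 = 3·-111 + 3·-21 + -4·-13 + -1·3 = -347
  a_8 = 3·-347 + 3·-111 + -4·-21 + -1·-13 = -1277
  a_9 = 3·-1277 + 3·-347 + -4·-111 + -1·-21 = -4407
  a_10 = 3·-4407 + 3·-1277 + -4·-347 + -1·-111 = -15553
  a_11 = 3·-15553 + 3·-4407 + -4·-1277 + -1·-347 = -54425
  a_12 = 3·-54425 + 3·-15553 + -4·-4407 + -1·-1277 = -191029
  a_13 = 3·-191029 + 3·-54425 + -4·-15553 + -1·-4407 = -669743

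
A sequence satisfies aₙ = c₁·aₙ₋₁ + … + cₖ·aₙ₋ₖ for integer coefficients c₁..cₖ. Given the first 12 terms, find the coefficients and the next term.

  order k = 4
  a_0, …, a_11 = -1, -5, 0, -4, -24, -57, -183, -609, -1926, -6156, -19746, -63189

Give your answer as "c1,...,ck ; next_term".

  a_4 = 3·-4 + 0·0 + 3·-5 + -3·-1 = -24
  a_5 = 3·-24 + 0·-4 + 3·0 + -3·-5 = -57
  a_6 = 3·-57 + 0·-24 + 3·-4 + -3·0 = -183
  a_7 = 3·-183 + 0·-57 + 3·-24 + -3·-4 = -609
  a_8 = 3·-609 + 0·-183 + 3·-57 + -3·-24 = -1926
  a_9 = 3·-1926 + 0·-609 + 3·-183 + -3·-57 = -6156
  a_10 = 3·-6156 + 0·-1926 + 3·-609 + -3·-183 = -19746
  a_11 = 3·-19746 + 0·-6156 + 3·-1926 + -3·-609 = -63189
  a_12 = 3·-63189 + 0·-19746 + 3·-6156 + -3·-1926 = -202257

3,0,3,-3 ; -202257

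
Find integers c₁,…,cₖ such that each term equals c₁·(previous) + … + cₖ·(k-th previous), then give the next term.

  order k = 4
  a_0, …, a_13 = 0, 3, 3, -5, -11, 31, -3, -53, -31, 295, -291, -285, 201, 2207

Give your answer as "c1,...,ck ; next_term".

-2,-3,-4,2 ; -4459

  a_4 = -2·-5 + -3·3 + -4·3 + 2·0 = -11
  a_5 = -2·-11 + -3·-5 + -4·3 + 2·3 = 31
  a_6 = -2·31 + -3·-11 + -4·-5 + 2·3 = -3
  a_7 = -2·-3 + -3·31 + -4·-11 + 2·-5 = -53
  a_8 = -2·-53 + -3·-3 + -4·31 + 2·-11 = -31
  a_9 = -2·-31 + -3·-53 + -4·-3 + 2·31 = 295
  a_10 = -2·295 + -3·-31 + -4·-53 + 2·-3 = -291
  a_11 = -2·-291 + -3·295 + -4·-31 + 2·-53 = -285
  a_12 = -2·-285 + -3·-291 + -4·295 + 2·-31 = 201
  a_13 = -2·201 + -3·-285 + -4·-291 + 2·295 = 2207
  a_14 = -2·2207 + -3·201 + -4·-285 + 2·-291 = -4459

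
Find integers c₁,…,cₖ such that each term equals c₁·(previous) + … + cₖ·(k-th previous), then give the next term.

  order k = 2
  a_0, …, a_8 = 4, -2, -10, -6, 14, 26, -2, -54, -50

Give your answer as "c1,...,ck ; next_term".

  a_2 = 1·-2 + -2·4 = -10
  a_3 = 1·-10 + -2·-2 = -6
  a_4 = 1·-6 + -2·-10 = 14
  a_5 = 1·14 + -2·-6 = 26
  a_6 = 1·26 + -2·14 = -2
  a_7 = 1·-2 + -2·26 = -54
  a_8 = 1·-54 + -2·-2 = -50
  a_9 = 1·-50 + -2·-54 = 58

1,-2 ; 58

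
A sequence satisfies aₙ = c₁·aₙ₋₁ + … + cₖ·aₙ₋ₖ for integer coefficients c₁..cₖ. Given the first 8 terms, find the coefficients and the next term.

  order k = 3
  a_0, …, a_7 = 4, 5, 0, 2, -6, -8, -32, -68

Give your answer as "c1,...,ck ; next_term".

  a_3 = 2·0 + 2·5 + -2·4 = 2
  a_4 = 2·2 + 2·0 + -2·5 = -6
  a_5 = 2·-6 + 2·2 + -2·0 = -8
  a_6 = 2·-8 + 2·-6 + -2·2 = -32
  a_7 = 2·-32 + 2·-8 + -2·-6 = -68
  a_8 = 2·-68 + 2·-32 + -2·-8 = -184

2,2,-2 ; -184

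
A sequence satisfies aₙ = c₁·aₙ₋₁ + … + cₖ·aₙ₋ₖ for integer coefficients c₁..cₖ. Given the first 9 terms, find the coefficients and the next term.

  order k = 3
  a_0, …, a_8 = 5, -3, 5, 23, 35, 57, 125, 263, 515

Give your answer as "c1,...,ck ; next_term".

2,-1,2 ; 1017

  a_3 = 2·5 + -1·-3 + 2·5 = 23
  a_4 = 2·23 + -1·5 + 2·-3 = 35
  a_5 = 2·35 + -1·23 + 2·5 = 57
  a_6 = 2·57 + -1·35 + 2·23 = 125
  a_7 = 2·125 + -1·57 + 2·35 = 263
  a_8 = 2·263 + -1·125 + 2·57 = 515
  a_9 = 2·515 + -1·263 + 2·125 = 1017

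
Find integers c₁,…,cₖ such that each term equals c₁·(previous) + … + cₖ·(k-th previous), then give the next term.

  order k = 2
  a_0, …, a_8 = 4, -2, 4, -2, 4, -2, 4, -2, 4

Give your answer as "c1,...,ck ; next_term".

0,1 ; -2

  a_2 = 0·-2 + 1·4 = 4
  a_3 = 0·4 + 1·-2 = -2
  a_4 = 0·-2 + 1·4 = 4
  a_5 = 0·4 + 1·-2 = -2
  a_6 = 0·-2 + 1·4 = 4
  a_7 = 0·4 + 1·-2 = -2
  a_8 = 0·-2 + 1·4 = 4
  a_9 = 0·4 + 1·-2 = -2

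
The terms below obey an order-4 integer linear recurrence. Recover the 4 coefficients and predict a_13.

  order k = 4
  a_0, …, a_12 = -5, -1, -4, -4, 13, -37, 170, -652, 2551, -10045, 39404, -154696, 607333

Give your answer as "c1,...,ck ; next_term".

  a_4 = -3·-4 + 3·-4 + -3·-1 + -2·-5 = 13
  a_5 = -3·13 + 3·-4 + -3·-4 + -2·-1 = -37
  a_6 = -3·-37 + 3·13 + -3·-4 + -2·-4 = 170
  a_7 = -3·170 + 3·-37 + -3·13 + -2·-4 = -652
  a_8 = -3·-652 + 3·170 + -3·-37 + -2·13 = 2551
  a_9 = -3·2551 + 3·-652 + -3·170 + -2·-37 = -10045
  a_10 = -3·-10045 + 3·2551 + -3·-652 + -2·170 = 39404
  a_11 = -3·39404 + 3·-10045 + -3·2551 + -2·-652 = -154696
  a_12 = -3·-154696 + 3·39404 + -3·-10045 + -2·2551 = 607333
  a_13 = -3·607333 + 3·-154696 + -3·39404 + -2·-10045 = -2384209

-3,3,-3,-2 ; -2384209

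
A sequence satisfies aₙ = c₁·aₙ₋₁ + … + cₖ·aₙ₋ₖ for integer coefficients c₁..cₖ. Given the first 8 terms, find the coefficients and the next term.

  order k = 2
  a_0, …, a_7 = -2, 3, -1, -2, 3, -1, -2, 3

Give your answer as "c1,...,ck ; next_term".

-1,-1 ; -1

  a_2 = -1·3 + -1·-2 = -1
  a_3 = -1·-1 + -1·3 = -2
  a_4 = -1·-2 + -1·-1 = 3
  a_5 = -1·3 + -1·-2 = -1
  a_6 = -1·-1 + -1·3 = -2
  a_7 = -1·-2 + -1·-1 = 3
  a_8 = -1·3 + -1·-2 = -1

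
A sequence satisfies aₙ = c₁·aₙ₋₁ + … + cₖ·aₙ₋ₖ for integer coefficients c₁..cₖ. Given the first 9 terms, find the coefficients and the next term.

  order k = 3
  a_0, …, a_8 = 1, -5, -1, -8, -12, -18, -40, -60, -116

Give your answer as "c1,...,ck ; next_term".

  a_3 = 0·-1 + 2·-5 + 2·1 = -8
  a_4 = 0·-8 + 2·-1 + 2·-5 = -12
  a_5 = 0·-12 + 2·-8 + 2·-1 = -18
  a_6 = 0·-18 + 2·-12 + 2·-8 = -40
  a_7 = 0·-40 + 2·-18 + 2·-12 = -60
  a_8 = 0·-60 + 2·-40 + 2·-18 = -116
  a_9 = 0·-116 + 2·-60 + 2·-40 = -200

0,2,2 ; -200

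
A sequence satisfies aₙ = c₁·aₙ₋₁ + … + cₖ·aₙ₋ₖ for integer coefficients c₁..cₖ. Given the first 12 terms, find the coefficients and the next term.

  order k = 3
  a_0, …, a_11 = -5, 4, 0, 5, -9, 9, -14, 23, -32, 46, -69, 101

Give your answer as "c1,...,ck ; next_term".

  a_3 = -1·0 + 0·4 + -1·-5 = 5
  a_4 = -1·5 + 0·0 + -1·4 = -9
  a_5 = -1·-9 + 0·5 + -1·0 = 9
  a_6 = -1·9 + 0·-9 + -1·5 = -14
  a_7 = -1·-14 + 0·9 + -1·-9 = 23
  a_8 = -1·23 + 0·-14 + -1·9 = -32
  a_9 = -1·-32 + 0·23 + -1·-14 = 46
  a_10 = -1·46 + 0·-32 + -1·23 = -69
  a_11 = -1·-69 + 0·46 + -1·-32 = 101
  a_12 = -1·101 + 0·-69 + -1·46 = -147

-1,0,-1 ; -147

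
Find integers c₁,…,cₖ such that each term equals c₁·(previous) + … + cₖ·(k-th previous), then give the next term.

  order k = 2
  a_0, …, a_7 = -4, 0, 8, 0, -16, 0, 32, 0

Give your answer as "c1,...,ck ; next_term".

  a_2 = 0·0 + -2·-4 = 8
  a_3 = 0·8 + -2·0 = 0
  a_4 = 0·0 + -2·8 = -16
  a_5 = 0·-16 + -2·0 = 0
  a_6 = 0·0 + -2·-16 = 32
  a_7 = 0·32 + -2·0 = 0
  a_8 = 0·0 + -2·32 = -64

0,-2 ; -64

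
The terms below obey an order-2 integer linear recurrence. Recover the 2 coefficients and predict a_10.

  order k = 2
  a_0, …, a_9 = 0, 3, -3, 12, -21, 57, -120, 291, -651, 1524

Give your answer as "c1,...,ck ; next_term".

-1,3 ; -3477

  a_2 = -1·3 + 3·0 = -3
  a_3 = -1·-3 + 3·3 = 12
  a_4 = -1·12 + 3·-3 = -21
  a_5 = -1·-21 + 3·12 = 57
  a_6 = -1·57 + 3·-21 = -120
  a_7 = -1·-120 + 3·57 = 291
  a_8 = -1·291 + 3·-120 = -651
  a_9 = -1·-651 + 3·291 = 1524
  a_10 = -1·1524 + 3·-651 = -3477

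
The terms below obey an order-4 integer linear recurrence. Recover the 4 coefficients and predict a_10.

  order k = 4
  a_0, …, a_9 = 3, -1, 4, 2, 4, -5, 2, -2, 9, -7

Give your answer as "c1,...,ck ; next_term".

0,0,-1,1 ; 4

  a_4 = 0·2 + 0·4 + -1·-1 + 1·3 = 4
  a_5 = 0·4 + 0·2 + -1·4 + 1·-1 = -5
  a_6 = 0·-5 + 0·4 + -1·2 + 1·4 = 2
  a_7 = 0·2 + 0·-5 + -1·4 + 1·2 = -2
  a_8 = 0·-2 + 0·2 + -1·-5 + 1·4 = 9
  a_9 = 0·9 + 0·-2 + -1·2 + 1·-5 = -7
  a_10 = 0·-7 + 0·9 + -1·-2 + 1·2 = 4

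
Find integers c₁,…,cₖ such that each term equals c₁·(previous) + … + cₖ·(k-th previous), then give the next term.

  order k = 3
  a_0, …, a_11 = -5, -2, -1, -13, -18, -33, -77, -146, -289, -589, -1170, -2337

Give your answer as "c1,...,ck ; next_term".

1,1,2 ; -4685

  a_3 = 1·-1 + 1·-2 + 2·-5 = -13
  a_4 = 1·-13 + 1·-1 + 2·-2 = -18
  a_5 = 1·-18 + 1·-13 + 2·-1 = -33
  a_6 = 1·-33 + 1·-18 + 2·-13 = -77
  a_7 = 1·-77 + 1·-33 + 2·-18 = -146
  a_8 = 1·-146 + 1·-77 + 2·-33 = -289
  a_9 = 1·-289 + 1·-146 + 2·-77 = -589
  a_10 = 1·-589 + 1·-289 + 2·-146 = -1170
  a_11 = 1·-1170 + 1·-589 + 2·-289 = -2337
  a_12 = 1·-2337 + 1·-1170 + 2·-589 = -4685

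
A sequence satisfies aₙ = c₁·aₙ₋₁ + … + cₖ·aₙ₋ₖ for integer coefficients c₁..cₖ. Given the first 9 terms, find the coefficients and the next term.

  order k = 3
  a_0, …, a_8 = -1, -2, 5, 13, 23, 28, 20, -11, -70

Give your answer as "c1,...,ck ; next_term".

  a_3 = 2·5 + -1·-2 + -1·-1 = 13
  a_4 = 2·13 + -1·5 + -1·-2 = 23
  a_5 = 2·23 + -1·13 + -1·5 = 28
  a_6 = 2·28 + -1·23 + -1·13 = 20
  a_7 = 2·20 + -1·28 + -1·23 = -11
  a_8 = 2·-11 + -1·20 + -1·28 = -70
  a_9 = 2·-70 + -1·-11 + -1·20 = -149

2,-1,-1 ; -149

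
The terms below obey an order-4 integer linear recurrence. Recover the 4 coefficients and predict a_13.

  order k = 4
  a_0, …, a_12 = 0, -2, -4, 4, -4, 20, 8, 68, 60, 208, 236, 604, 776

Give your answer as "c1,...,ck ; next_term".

1,3,-2,-2 ; 1700

  a_4 = 1·4 + 3·-4 + -2·-2 + -2·0 = -4
  a_5 = 1·-4 + 3·4 + -2·-4 + -2·-2 = 20
  a_6 = 1·20 + 3·-4 + -2·4 + -2·-4 = 8
  a_7 = 1·8 + 3·20 + -2·-4 + -2·4 = 68
  a_8 = 1·68 + 3·8 + -2·20 + -2·-4 = 60
  a_9 = 1·60 + 3·68 + -2·8 + -2·20 = 208
  a_10 = 1·208 + 3·60 + -2·68 + -2·8 = 236
  a_11 = 1·236 + 3·208 + -2·60 + -2·68 = 604
  a_12 = 1·604 + 3·236 + -2·208 + -2·60 = 776
  a_13 = 1·776 + 3·604 + -2·236 + -2·208 = 1700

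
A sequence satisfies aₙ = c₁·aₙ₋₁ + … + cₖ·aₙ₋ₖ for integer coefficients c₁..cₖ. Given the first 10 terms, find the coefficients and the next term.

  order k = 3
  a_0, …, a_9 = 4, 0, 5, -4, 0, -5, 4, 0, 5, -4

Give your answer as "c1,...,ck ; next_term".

  a_3 = 0·5 + 0·0 + -1·4 = -4
  a_4 = 0·-4 + 0·5 + -1·0 = 0
  a_5 = 0·0 + 0·-4 + -1·5 = -5
  a_6 = 0·-5 + 0·0 + -1·-4 = 4
  a_7 = 0·4 + 0·-5 + -1·0 = 0
  a_8 = 0·0 + 0·4 + -1·-5 = 5
  a_9 = 0·5 + 0·0 + -1·4 = -4
  a_10 = 0·-4 + 0·5 + -1·0 = 0

0,0,-1 ; 0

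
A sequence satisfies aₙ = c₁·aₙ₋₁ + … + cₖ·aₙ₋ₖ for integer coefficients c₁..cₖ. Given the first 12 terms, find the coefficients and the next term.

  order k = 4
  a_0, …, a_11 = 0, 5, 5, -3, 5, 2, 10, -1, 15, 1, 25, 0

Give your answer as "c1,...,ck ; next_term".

  a_4 = 0·-3 + 1·5 + 0·5 + 1·0 = 5
  a_5 = 0·5 + 1·-3 + 0·5 + 1·5 = 2
  a_6 = 0·2 + 1·5 + 0·-3 + 1·5 = 10
  a_7 = 0·10 + 1·2 + 0·5 + 1·-3 = -1
  a_8 = 0·-1 + 1·10 + 0·2 + 1·5 = 15
  a_9 = 0·15 + 1·-1 + 0·10 + 1·2 = 1
  a_10 = 0·1 + 1·15 + 0·-1 + 1·10 = 25
  a_11 = 0·25 + 1·1 + 0·15 + 1·-1 = 0
  a_12 = 0·0 + 1·25 + 0·1 + 1·15 = 40

0,1,0,1 ; 40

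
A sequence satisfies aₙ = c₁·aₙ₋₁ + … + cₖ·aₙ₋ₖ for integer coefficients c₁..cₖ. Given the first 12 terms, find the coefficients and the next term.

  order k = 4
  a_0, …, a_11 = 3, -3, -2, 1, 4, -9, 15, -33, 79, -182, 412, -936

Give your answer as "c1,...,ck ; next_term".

  a_4 = -2·1 + 0·-2 + -1·-3 + 1·3 = 4
  a_5 = -2·4 + 0·1 + -1·-2 + 1·-3 = -9
  a_6 = -2·-9 + 0·4 + -1·1 + 1·-2 = 15
  a_7 = -2·15 + 0·-9 + -1·4 + 1·1 = -33
  a_8 = -2·-33 + 0·15 + -1·-9 + 1·4 = 79
  a_9 = -2·79 + 0·-33 + -1·15 + 1·-9 = -182
  a_10 = -2·-182 + 0·79 + -1·-33 + 1·15 = 412
  a_11 = -2·412 + 0·-182 + -1·79 + 1·-33 = -936
  a_12 = -2·-936 + 0·412 + -1·-182 + 1·79 = 2133

-2,0,-1,1 ; 2133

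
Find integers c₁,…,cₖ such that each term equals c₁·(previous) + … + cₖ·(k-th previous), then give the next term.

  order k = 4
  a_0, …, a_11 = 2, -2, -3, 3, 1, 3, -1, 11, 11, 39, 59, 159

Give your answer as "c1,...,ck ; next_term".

1,2,0,2 ; 299

  a_4 = 1·3 + 2·-3 + 0·-2 + 2·2 = 1
  a_5 = 1·1 + 2·3 + 0·-3 + 2·-2 = 3
  a_6 = 1·3 + 2·1 + 0·3 + 2·-3 = -1
  a_7 = 1·-1 + 2·3 + 0·1 + 2·3 = 11
  a_8 = 1·11 + 2·-1 + 0·3 + 2·1 = 11
  a_9 = 1·11 + 2·11 + 0·-1 + 2·3 = 39
  a_10 = 1·39 + 2·11 + 0·11 + 2·-1 = 59
  a_11 = 1·59 + 2·39 + 0·11 + 2·11 = 159
  a_12 = 1·159 + 2·59 + 0·39 + 2·11 = 299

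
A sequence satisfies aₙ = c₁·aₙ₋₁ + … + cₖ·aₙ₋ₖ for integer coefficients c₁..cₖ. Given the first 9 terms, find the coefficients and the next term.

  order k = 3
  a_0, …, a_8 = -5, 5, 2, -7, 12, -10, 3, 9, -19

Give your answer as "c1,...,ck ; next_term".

-1,0,1 ; 22

  a_3 = -1·2 + 0·5 + 1·-5 = -7
  a_4 = -1·-7 + 0·2 + 1·5 = 12
  a_5 = -1·12 + 0·-7 + 1·2 = -10
  a_6 = -1·-10 + 0·12 + 1·-7 = 3
  a_7 = -1·3 + 0·-10 + 1·12 = 9
  a_8 = -1·9 + 0·3 + 1·-10 = -19
  a_9 = -1·-19 + 0·9 + 1·3 = 22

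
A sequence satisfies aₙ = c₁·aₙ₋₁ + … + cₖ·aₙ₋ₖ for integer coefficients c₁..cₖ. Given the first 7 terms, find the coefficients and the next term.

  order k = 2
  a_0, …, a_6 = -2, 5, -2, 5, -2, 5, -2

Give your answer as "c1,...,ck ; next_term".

0,1 ; 5

  a_2 = 0·5 + 1·-2 = -2
  a_3 = 0·-2 + 1·5 = 5
  a_4 = 0·5 + 1·-2 = -2
  a_5 = 0·-2 + 1·5 = 5
  a_6 = 0·5 + 1·-2 = -2
  a_7 = 0·-2 + 1·5 = 5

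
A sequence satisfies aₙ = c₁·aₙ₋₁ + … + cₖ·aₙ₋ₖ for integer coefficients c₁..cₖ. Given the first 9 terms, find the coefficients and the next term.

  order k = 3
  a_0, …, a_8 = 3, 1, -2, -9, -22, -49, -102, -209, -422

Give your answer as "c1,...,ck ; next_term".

  a_3 = 2·-2 + 1·1 + -2·3 = -9
  a_4 = 2·-9 + 1·-2 + -2·1 = -22
  a_5 = 2·-22 + 1·-9 + -2·-2 = -49
  a_6 = 2·-49 + 1·-22 + -2·-9 = -102
  a_7 = 2·-102 + 1·-49 + -2·-22 = -209
  a_8 = 2·-209 + 1·-102 + -2·-49 = -422
  a_9 = 2·-422 + 1·-209 + -2·-102 = -849

2,1,-2 ; -849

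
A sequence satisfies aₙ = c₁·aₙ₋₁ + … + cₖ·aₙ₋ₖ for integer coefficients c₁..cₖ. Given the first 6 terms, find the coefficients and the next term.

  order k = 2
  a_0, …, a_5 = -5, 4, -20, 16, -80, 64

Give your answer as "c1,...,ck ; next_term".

0,4 ; -320

  a_2 = 0·4 + 4·-5 = -20
  a_3 = 0·-20 + 4·4 = 16
  a_4 = 0·16 + 4·-20 = -80
  a_5 = 0·-80 + 4·16 = 64
  a_6 = 0·64 + 4·-80 = -320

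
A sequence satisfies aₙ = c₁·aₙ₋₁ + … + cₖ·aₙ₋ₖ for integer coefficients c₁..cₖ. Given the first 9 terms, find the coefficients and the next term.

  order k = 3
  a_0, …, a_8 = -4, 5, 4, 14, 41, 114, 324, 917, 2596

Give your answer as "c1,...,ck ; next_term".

2,2,1 ; 7350

  a_3 = 2·4 + 2·5 + 1·-4 = 14
  a_4 = 2·14 + 2·4 + 1·5 = 41
  a_5 = 2·41 + 2·14 + 1·4 = 114
  a_6 = 2·114 + 2·41 + 1·14 = 324
  a_7 = 2·324 + 2·114 + 1·41 = 917
  a_8 = 2·917 + 2·324 + 1·114 = 2596
  a_9 = 2·2596 + 2·917 + 1·324 = 7350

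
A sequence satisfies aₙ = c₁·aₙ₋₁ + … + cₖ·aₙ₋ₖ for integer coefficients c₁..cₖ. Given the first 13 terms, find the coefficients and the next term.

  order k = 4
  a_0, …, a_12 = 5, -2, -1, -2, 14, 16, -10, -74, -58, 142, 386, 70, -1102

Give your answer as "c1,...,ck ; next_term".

1,-2,-2,2 ; -1730

  a_4 = 1·-2 + -2·-1 + -2·-2 + 2·5 = 14
  a_5 = 1·14 + -2·-2 + -2·-1 + 2·-2 = 16
  a_6 = 1·16 + -2·14 + -2·-2 + 2·-1 = -10
  a_7 = 1·-10 + -2·16 + -2·14 + 2·-2 = -74
  a_8 = 1·-74 + -2·-10 + -2·16 + 2·14 = -58
  a_9 = 1·-58 + -2·-74 + -2·-10 + 2·16 = 142
  a_10 = 1·142 + -2·-58 + -2·-74 + 2·-10 = 386
  a_11 = 1·386 + -2·142 + -2·-58 + 2·-74 = 70
  a_12 = 1·70 + -2·386 + -2·142 + 2·-58 = -1102
  a_13 = 1·-1102 + -2·70 + -2·386 + 2·142 = -1730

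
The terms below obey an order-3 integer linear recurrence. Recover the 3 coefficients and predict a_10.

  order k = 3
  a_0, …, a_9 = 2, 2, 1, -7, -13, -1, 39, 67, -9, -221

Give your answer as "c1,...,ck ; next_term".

1,-2,-2 ; -337

  a_3 = 1·1 + -2·2 + -2·2 = -7
  a_4 = 1·-7 + -2·1 + -2·2 = -13
  a_5 = 1·-13 + -2·-7 + -2·1 = -1
  a_6 = 1·-1 + -2·-13 + -2·-7 = 39
  a_7 = 1·39 + -2·-1 + -2·-13 = 67
  a_8 = 1·67 + -2·39 + -2·-1 = -9
  a_9 = 1·-9 + -2·67 + -2·39 = -221
  a_10 = 1·-221 + -2·-9 + -2·67 = -337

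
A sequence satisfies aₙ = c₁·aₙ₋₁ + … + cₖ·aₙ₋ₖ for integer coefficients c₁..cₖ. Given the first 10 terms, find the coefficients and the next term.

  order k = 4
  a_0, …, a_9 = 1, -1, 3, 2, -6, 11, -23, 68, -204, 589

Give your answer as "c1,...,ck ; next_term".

  a_4 = -3·2 + -1·3 + -1·-1 + 2·1 = -6
  a_5 = -3·-6 + -1·2 + -1·3 + 2·-1 = 11
  a_6 = -3·11 + -1·-6 + -1·2 + 2·3 = -23
  a_7 = -3·-23 + -1·11 + -1·-6 + 2·2 = 68
  a_8 = -3·68 + -1·-23 + -1·11 + 2·-6 = -204
  a_9 = -3·-204 + -1·68 + -1·-23 + 2·11 = 589
  a_10 = -3·589 + -1·-204 + -1·68 + 2·-23 = -1677

-3,-1,-1,2 ; -1677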